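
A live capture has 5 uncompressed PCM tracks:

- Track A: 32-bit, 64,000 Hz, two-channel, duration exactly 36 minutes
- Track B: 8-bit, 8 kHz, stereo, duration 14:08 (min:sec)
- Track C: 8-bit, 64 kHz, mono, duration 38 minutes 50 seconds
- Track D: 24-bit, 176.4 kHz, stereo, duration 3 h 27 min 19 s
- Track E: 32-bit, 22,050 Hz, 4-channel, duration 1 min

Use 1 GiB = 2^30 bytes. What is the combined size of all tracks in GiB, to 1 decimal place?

13.5 GiB

Track A: exactly 36 minutes = 2,160 s; 64,000 × 2,160 × 4 × 2 = 1,105,920,000 bytes.
Track B: 14:08 (min:sec) = 848 s; 8,000 × 848 × 1 × 2 = 13,568,000 bytes.
Track C: 38 minutes 50 seconds = 2,330 s; 64,000 × 2,330 × 1 × 1 = 149,120,000 bytes.
Track D: 3 h 27 min 19 s = 12,439 s; 176,400 × 12,439 × 3 × 2 = 13,165,437,600 bytes.
Track E: 1 min = 60 s; 22,050 × 60 × 4 × 4 = 21,168,000 bytes.
Total = 14,455,213,600 bytes = 13.5 GiB.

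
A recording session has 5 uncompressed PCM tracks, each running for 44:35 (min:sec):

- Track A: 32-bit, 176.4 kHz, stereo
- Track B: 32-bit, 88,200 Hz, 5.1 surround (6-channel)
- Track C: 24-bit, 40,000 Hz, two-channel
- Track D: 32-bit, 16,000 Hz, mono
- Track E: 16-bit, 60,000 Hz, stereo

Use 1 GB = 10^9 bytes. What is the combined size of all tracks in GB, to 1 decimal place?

10.9 GB

44:35 (min:sec) = 2,675 s.
Track A: 176,400 × 2,675 × 4 × 2 = 3,774,960,000 bytes.
Track B: 88,200 × 2,675 × 4 × 6 = 5,662,440,000 bytes.
Track C: 40,000 × 2,675 × 3 × 2 = 642,000,000 bytes.
Track D: 16,000 × 2,675 × 4 × 1 = 171,200,000 bytes.
Track E: 60,000 × 2,675 × 2 × 2 = 642,000,000 bytes.
Total = 10,892,600,000 bytes = 10.9 GB.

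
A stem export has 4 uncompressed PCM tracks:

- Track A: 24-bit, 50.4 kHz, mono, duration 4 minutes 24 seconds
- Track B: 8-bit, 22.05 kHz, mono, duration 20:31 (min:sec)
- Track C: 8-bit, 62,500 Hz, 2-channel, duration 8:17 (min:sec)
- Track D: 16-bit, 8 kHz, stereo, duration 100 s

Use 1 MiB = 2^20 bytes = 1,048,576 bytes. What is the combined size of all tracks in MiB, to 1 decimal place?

126.3 MiB

Track A: 4 minutes 24 seconds = 264 s; 50,400 × 264 × 3 × 1 = 39,916,800 bytes.
Track B: 20:31 (min:sec) = 1,231 s; 22,050 × 1,231 × 1 × 1 = 27,143,550 bytes.
Track C: 8:17 (min:sec) = 497 s; 62,500 × 497 × 1 × 2 = 62,125,000 bytes.
Track D: 8,000 × 100 × 2 × 2 = 3,200,000 bytes.
Total = 132,385,350 bytes = 126.3 MiB.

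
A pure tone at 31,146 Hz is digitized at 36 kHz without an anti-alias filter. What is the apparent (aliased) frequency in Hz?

4,854 Hz

Nyquist = 36,000/2 = 18,000 Hz; 31,146 Hz exceeds it.
Alias = |31,146 − 1×36,000| = |31,146 − 36,000| = 4,854 Hz.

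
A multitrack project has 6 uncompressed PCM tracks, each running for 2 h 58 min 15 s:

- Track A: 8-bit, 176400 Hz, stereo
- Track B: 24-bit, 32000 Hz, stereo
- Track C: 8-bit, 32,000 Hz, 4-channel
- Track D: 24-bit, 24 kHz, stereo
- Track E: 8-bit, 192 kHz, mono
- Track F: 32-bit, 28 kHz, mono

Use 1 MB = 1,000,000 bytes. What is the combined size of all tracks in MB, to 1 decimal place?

2 h 58 min 15 s = 10,695 s.
Track A: 176,400 × 10,695 × 1 × 2 = 3,773,196,000 bytes.
Track B: 32,000 × 10,695 × 3 × 2 = 2,053,440,000 bytes.
Track C: 32,000 × 10,695 × 1 × 4 = 1,368,960,000 bytes.
Track D: 24,000 × 10,695 × 3 × 2 = 1,540,080,000 bytes.
Track E: 192,000 × 10,695 × 1 × 1 = 2,053,440,000 bytes.
Track F: 28,000 × 10,695 × 4 × 1 = 1,197,840,000 bytes.
Total = 11,986,956,000 bytes = 11987.0 MB.

11987.0 MB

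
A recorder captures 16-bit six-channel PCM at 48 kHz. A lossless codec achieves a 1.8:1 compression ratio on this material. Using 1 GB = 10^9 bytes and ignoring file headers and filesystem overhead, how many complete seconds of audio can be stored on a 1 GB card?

Uncompressed byte rate = 48,000 × 2 × 6 = 576,000 bytes/s.
After 1.8:1 compression, effective rate ≈ 320000 bytes/s.
Capacity = 1 × 1,000,000,000 = 1,000,000,000 bytes.
1,000,000,000 / effective rate ≈ 3125 s → 3,125 seconds.

3,125 seconds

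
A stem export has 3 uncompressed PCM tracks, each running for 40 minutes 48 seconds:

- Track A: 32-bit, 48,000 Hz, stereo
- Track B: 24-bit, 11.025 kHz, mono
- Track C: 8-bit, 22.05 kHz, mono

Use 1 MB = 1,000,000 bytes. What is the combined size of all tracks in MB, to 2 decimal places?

1074.98 MB

40 minutes 48 seconds = 2,448 s.
Track A: 48,000 × 2,448 × 4 × 2 = 940,032,000 bytes.
Track B: 11,025 × 2,448 × 3 × 1 = 80,967,600 bytes.
Track C: 22,050 × 2,448 × 1 × 1 = 53,978,400 bytes.
Total = 1,074,978,000 bytes = 1074.98 MB.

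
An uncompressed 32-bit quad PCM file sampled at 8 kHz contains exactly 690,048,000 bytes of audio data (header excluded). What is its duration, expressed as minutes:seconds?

Byte rate = 8,000 × 4 × 4 = 128,000 bytes/s.
Duration = 690,048,000 / 128,000 = 5,391 s.
5,391 s = 89:51.

89:51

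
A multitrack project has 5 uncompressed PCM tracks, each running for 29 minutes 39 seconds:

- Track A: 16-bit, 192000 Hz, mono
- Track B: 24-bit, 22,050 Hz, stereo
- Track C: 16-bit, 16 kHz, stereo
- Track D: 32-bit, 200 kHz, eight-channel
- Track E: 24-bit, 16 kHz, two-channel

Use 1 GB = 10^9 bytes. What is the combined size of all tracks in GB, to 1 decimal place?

29 minutes 39 seconds = 1,779 s.
Track A: 192,000 × 1,779 × 2 × 1 = 683,136,000 bytes.
Track B: 22,050 × 1,779 × 3 × 2 = 235,361,700 bytes.
Track C: 16,000 × 1,779 × 2 × 2 = 113,856,000 bytes.
Track D: 200,000 × 1,779 × 4 × 8 = 11,385,600,000 bytes.
Track E: 16,000 × 1,779 × 3 × 2 = 170,784,000 bytes.
Total = 12,588,737,700 bytes = 12.6 GB.

12.6 GB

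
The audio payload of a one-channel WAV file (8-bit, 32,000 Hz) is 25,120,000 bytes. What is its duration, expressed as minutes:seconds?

Byte rate = 32,000 × 1 × 1 = 32,000 bytes/s.
Duration = 25,120,000 / 32,000 = 785 s.
785 s = 13:05.

13:05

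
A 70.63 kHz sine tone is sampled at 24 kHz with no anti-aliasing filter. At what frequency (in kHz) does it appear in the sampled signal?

Nyquist = 24,000/2 = 12,000 Hz; 70,630 Hz exceeds it.
Alias = |70,630 − 3×24,000| = |70,630 − 72,000| = 1,370 Hz = 1.37 kHz.

1.37 kHz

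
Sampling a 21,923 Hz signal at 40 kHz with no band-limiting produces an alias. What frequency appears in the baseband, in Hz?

Nyquist = 40,000/2 = 20,000 Hz; 21,923 Hz exceeds it.
Alias = |21,923 − 1×40,000| = |21,923 − 40,000| = 18,077 Hz.

18,077 Hz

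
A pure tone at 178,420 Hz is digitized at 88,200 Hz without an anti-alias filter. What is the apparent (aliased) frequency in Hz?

2,020 Hz

Nyquist = 88,200/2 = 44,100 Hz; 178,420 Hz exceeds it.
Alias = |178,420 − 2×88,200| = |178,420 − 176,400| = 2,020 Hz.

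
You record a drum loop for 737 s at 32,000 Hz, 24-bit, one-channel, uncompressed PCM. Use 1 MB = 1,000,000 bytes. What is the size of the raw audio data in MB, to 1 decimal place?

70.8 MB

Bytes = 32,000 samples/s × 737 s × 3 bytes/sample × 1 ch = 70,752,000 bytes.
70,752,000 / 1,000,000 = 70.8 MB.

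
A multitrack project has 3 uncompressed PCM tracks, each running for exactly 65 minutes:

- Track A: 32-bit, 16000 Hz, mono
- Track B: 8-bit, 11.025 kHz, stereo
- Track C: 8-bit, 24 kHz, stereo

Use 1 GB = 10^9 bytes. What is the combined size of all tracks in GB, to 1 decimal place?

exactly 65 minutes = 3,900 s.
Track A: 16,000 × 3,900 × 4 × 1 = 249,600,000 bytes.
Track B: 11,025 × 3,900 × 1 × 2 = 85,995,000 bytes.
Track C: 24,000 × 3,900 × 1 × 2 = 187,200,000 bytes.
Total = 522,795,000 bytes = 0.5 GB.

0.5 GB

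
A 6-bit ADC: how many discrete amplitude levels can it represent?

64 levels

2^6 = 64.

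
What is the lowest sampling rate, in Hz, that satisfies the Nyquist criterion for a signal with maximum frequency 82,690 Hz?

165,380 Hz

Minimum sample rate = 2 × 82,690 Hz = 165,380 Hz.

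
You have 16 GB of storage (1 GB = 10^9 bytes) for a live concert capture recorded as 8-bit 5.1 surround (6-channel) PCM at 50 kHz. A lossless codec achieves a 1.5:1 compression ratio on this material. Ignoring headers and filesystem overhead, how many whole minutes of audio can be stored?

1,333 minutes

Uncompressed byte rate = 50,000 × 1 × 6 = 300,000 bytes/s.
After 1.5:1 compression, effective rate ≈ 200000 bytes/s.
Capacity = 16 × 1,000,000,000 = 16,000,000,000 bytes.
16,000,000,000 / effective rate ≈ 80000 s → 1,333 minutes.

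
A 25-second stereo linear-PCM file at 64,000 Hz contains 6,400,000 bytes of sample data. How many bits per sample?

16 bits

Bytes per sample = 6,400,000 / (64,000 × 25 × 2) = 6,400,000 / 3,200,000 = 2.
Bit depth = 2 × 8 = 16 bits.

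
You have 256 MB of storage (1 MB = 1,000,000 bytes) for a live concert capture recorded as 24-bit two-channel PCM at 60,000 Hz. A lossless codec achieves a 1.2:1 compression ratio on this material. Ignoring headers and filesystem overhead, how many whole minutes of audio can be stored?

14 minutes

Uncompressed byte rate = 60,000 × 3 × 2 = 360,000 bytes/s.
After 1.2:1 compression, effective rate ≈ 300000 bytes/s.
Capacity = 256 × 1,000,000 = 256,000,000 bytes.
256,000,000 / effective rate ≈ 853.33 s → 14 minutes.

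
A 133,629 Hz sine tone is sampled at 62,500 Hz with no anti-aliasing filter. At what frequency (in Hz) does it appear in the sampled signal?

Nyquist = 62,500/2 = 31,250 Hz; 133,629 Hz exceeds it.
Alias = |133,629 − 2×62,500| = |133,629 − 125,000| = 8,629 Hz.

8,629 Hz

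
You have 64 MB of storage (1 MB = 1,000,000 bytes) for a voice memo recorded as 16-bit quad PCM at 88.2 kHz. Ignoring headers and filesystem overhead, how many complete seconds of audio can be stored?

90 seconds

Uncompressed byte rate = 88,200 × 2 × 4 = 705,600 bytes/s.
Capacity = 64 × 1,000,000 = 64,000,000 bytes.
64,000,000 / 705,600 ≈ 90.7 s → 90 seconds.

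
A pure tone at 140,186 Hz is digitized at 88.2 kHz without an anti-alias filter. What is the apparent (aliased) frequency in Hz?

Nyquist = 88,200/2 = 44,100 Hz; 140,186 Hz exceeds it.
Alias = |140,186 − 2×88,200| = |140,186 − 176,400| = 36,214 Hz.

36,214 Hz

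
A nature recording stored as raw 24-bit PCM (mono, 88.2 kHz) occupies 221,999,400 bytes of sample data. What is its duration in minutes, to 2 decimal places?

13.98 minutes

Byte rate = 88,200 × 3 × 1 = 264,600 bytes/s.
Duration = 221,999,400 / 264,600 = 839 s.
839 s / 60 = 13.98 minutes.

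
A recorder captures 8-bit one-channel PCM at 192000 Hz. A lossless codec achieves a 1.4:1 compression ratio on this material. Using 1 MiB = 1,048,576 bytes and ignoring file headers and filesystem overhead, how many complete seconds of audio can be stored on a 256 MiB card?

Uncompressed byte rate = 192,000 × 1 × 1 = 192,000 bytes/s.
After 1.4:1 compression, effective rate ≈ 137142.86 bytes/s.
Capacity = 256 × 1,048,576 = 268,435,456 bytes.
268,435,456 / effective rate ≈ 1957.34 s → 1,957 seconds.

1,957 seconds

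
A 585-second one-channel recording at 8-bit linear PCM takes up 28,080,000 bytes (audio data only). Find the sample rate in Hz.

48,000 Hz

Bytes = sample_rate × seconds × bytes_per_sample × channels.
sample_rate = 28,080,000 / (585 × 1 × 1) = 28,080,000 / 585 = 48,000 Hz.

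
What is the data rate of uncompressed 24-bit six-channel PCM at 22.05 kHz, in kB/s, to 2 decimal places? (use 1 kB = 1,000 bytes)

396.90 kB/s

Bit rate = 22,050 × 24 × 6 = 3,175,200 bits/s.
3,175,200 / 8 = 396,900 B/s = 396.90 kB/s.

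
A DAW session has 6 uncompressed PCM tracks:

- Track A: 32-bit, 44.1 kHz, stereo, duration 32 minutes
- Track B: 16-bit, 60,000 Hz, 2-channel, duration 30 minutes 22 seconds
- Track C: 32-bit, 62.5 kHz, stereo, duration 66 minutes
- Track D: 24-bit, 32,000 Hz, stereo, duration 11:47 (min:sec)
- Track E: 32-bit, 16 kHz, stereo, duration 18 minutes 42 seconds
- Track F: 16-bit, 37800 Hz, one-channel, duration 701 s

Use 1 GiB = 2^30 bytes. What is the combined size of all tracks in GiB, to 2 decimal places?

3.19 GiB

Track A: 32 minutes = 1,920 s; 44,100 × 1,920 × 4 × 2 = 677,376,000 bytes.
Track B: 30 minutes 22 seconds = 1,822 s; 60,000 × 1,822 × 2 × 2 = 437,280,000 bytes.
Track C: 66 minutes = 3,960 s; 62,500 × 3,960 × 4 × 2 = 1,980,000,000 bytes.
Track D: 11:47 (min:sec) = 707 s; 32,000 × 707 × 3 × 2 = 135,744,000 bytes.
Track E: 18 minutes 42 seconds = 1,122 s; 16,000 × 1,122 × 4 × 2 = 143,616,000 bytes.
Track F: 37,800 × 701 × 2 × 1 = 52,995,600 bytes.
Total = 3,427,011,600 bytes = 3.19 GiB.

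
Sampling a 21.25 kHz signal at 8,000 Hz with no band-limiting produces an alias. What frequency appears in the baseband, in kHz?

2.75 kHz

Nyquist = 8,000/2 = 4,000 Hz; 21,250 Hz exceeds it.
Alias = |21,250 − 3×8,000| = |21,250 − 24,000| = 2,750 Hz = 2.75 kHz.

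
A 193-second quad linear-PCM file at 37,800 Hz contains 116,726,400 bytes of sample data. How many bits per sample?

Bytes per sample = 116,726,400 / (37,800 × 193 × 4) = 116,726,400 / 29,181,600 = 4.
Bit depth = 4 × 8 = 32 bits.

32 bits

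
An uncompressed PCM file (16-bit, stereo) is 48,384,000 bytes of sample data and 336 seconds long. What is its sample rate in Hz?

Bytes = sample_rate × seconds × bytes_per_sample × channels.
sample_rate = 48,384,000 / (336 × 2 × 2) = 48,384,000 / 1,344 = 36,000 Hz.

36,000 Hz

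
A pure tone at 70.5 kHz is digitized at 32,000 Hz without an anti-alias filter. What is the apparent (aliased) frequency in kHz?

6.5 kHz

Nyquist = 32,000/2 = 16,000 Hz; 70,500 Hz exceeds it.
Alias = |70,500 − 2×32,000| = |70,500 − 64,000| = 6,500 Hz = 6.5 kHz.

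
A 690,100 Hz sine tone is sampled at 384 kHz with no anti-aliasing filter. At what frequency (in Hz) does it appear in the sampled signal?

77,900 Hz

Nyquist = 384,000/2 = 192,000 Hz; 690,100 Hz exceeds it.
Alias = |690,100 − 2×384,000| = |690,100 − 768,000| = 77,900 Hz.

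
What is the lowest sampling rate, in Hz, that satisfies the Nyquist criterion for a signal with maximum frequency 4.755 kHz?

9,510 Hz

Minimum sample rate = 2 × 4,755 Hz = 9,510 Hz.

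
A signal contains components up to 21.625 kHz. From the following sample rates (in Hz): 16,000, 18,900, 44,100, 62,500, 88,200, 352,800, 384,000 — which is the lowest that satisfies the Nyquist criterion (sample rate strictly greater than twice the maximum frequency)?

44,100 Hz

Need sample rate > 2 × 21,625 = 43,250 Hz.
Lowest listed rate above 43,250 Hz is 44,100 Hz.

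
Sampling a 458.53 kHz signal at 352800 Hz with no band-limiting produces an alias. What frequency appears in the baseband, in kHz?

Nyquist = 352,800/2 = 176,400 Hz; 458,530 Hz exceeds it.
Alias = |458,530 − 1×352,800| = |458,530 − 352,800| = 105,730 Hz = 105.73 kHz.

105.73 kHz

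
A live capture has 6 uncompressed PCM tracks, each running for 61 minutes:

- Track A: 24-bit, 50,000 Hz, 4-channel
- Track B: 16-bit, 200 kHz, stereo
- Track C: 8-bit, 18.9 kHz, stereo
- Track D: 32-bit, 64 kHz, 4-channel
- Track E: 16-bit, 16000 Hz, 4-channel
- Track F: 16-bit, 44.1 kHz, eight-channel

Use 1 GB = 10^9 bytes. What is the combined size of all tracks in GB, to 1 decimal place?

61 minutes = 3,660 s.
Track A: 50,000 × 3,660 × 3 × 4 = 2,196,000,000 bytes.
Track B: 200,000 × 3,660 × 2 × 2 = 2,928,000,000 bytes.
Track C: 18,900 × 3,660 × 1 × 2 = 138,348,000 bytes.
Track D: 64,000 × 3,660 × 4 × 4 = 3,747,840,000 bytes.
Track E: 16,000 × 3,660 × 2 × 4 = 468,480,000 bytes.
Track F: 44,100 × 3,660 × 2 × 8 = 2,582,496,000 bytes.
Total = 12,061,164,000 bytes = 12.1 GB.

12.1 GB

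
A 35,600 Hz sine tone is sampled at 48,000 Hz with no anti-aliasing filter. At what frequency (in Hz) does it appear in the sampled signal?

Nyquist = 48,000/2 = 24,000 Hz; 35,600 Hz exceeds it.
Alias = |35,600 − 1×48,000| = |35,600 − 48,000| = 12,400 Hz.

12,400 Hz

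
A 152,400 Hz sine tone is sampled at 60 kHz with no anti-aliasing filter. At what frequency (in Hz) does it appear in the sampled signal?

27,600 Hz

Nyquist = 60,000/2 = 30,000 Hz; 152,400 Hz exceeds it.
Alias = |152,400 − 3×60,000| = |152,400 − 180,000| = 27,600 Hz.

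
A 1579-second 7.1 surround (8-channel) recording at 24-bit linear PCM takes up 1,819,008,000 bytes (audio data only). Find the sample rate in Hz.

Bytes = sample_rate × seconds × bytes_per_sample × channels.
sample_rate = 1,819,008,000 / (1,579 × 3 × 8) = 1,819,008,000 / 37,896 = 48,000 Hz.

48,000 Hz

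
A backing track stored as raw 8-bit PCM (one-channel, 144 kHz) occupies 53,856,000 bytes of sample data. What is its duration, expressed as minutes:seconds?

6:14

Byte rate = 144,000 × 1 × 1 = 144,000 bytes/s.
Duration = 53,856,000 / 144,000 = 374 s.
374 s = 6:14.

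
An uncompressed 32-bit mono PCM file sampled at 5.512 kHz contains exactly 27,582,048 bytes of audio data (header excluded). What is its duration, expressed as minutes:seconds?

Byte rate = 5,512 × 4 × 1 = 22,048 bytes/s.
Duration = 27,582,048 / 22,048 = 1,251 s.
1,251 s = 20:51.

20:51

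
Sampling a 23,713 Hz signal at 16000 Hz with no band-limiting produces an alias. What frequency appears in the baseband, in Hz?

Nyquist = 16,000/2 = 8,000 Hz; 23,713 Hz exceeds it.
Alias = |23,713 − 1×16,000| = |23,713 − 16,000| = 7,713 Hz.

7,713 Hz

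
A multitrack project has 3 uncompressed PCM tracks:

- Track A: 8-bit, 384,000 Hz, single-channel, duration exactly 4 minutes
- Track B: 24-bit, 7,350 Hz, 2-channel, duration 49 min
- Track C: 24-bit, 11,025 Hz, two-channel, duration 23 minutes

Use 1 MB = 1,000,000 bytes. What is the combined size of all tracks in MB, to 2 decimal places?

313.10 MB

Track A: exactly 4 minutes = 240 s; 384,000 × 240 × 1 × 1 = 92,160,000 bytes.
Track B: 49 min = 2,940 s; 7,350 × 2,940 × 3 × 2 = 129,654,000 bytes.
Track C: 23 minutes = 1,380 s; 11,025 × 1,380 × 3 × 2 = 91,287,000 bytes.
Total = 313,101,000 bytes = 313.10 MB.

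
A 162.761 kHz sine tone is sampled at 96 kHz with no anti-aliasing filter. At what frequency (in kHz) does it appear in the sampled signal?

29.239 kHz

Nyquist = 96,000/2 = 48,000 Hz; 162,761 Hz exceeds it.
Alias = |162,761 − 2×96,000| = |162,761 − 192,000| = 29,239 Hz = 29.239 kHz.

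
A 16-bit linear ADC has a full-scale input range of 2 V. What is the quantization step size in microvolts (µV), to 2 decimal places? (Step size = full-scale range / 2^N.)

2 V / 2^16 = 2 / 65,536 V = 30.52 µV.

30.52 µV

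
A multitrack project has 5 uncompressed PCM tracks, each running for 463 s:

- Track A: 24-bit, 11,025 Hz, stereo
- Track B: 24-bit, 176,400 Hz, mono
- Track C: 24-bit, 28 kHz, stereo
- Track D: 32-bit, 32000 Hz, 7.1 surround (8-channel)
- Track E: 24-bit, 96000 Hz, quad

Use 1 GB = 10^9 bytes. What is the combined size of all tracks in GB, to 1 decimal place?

Track A: 11,025 × 463 × 3 × 2 = 30,627,450 bytes.
Track B: 176,400 × 463 × 3 × 1 = 245,019,600 bytes.
Track C: 28,000 × 463 × 3 × 2 = 77,784,000 bytes.
Track D: 32,000 × 463 × 4 × 8 = 474,112,000 bytes.
Track E: 96,000 × 463 × 3 × 4 = 533,376,000 bytes.
Total = 1,360,919,050 bytes = 1.4 GB.

1.4 GB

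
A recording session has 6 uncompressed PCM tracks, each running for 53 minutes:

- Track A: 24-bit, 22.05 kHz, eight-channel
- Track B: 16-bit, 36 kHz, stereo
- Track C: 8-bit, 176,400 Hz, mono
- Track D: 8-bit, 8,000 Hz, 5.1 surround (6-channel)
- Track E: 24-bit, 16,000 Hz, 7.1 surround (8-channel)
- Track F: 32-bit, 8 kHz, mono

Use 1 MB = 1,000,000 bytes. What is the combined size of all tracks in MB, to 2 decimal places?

53 minutes = 3,180 s.
Track A: 22,050 × 3,180 × 3 × 8 = 1,682,856,000 bytes.
Track B: 36,000 × 3,180 × 2 × 2 = 457,920,000 bytes.
Track C: 176,400 × 3,180 × 1 × 1 = 560,952,000 bytes.
Track D: 8,000 × 3,180 × 1 × 6 = 152,640,000 bytes.
Track E: 16,000 × 3,180 × 3 × 8 = 1,221,120,000 bytes.
Track F: 8,000 × 3,180 × 4 × 1 = 101,760,000 bytes.
Total = 4,177,248,000 bytes = 4177.25 MB.

4177.25 MB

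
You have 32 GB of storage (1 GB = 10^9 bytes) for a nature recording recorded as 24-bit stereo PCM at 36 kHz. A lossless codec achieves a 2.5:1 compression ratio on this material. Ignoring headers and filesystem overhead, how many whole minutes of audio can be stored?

6,172 minutes

Uncompressed byte rate = 36,000 × 3 × 2 = 216,000 bytes/s.
After 2.5:1 compression, effective rate ≈ 86400 bytes/s.
Capacity = 32 × 1,000,000,000 = 32,000,000,000 bytes.
32,000,000,000 / effective rate ≈ 370370.37 s → 6,172 minutes.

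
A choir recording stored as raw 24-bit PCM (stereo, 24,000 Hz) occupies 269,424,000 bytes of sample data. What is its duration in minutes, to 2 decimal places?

Byte rate = 24,000 × 3 × 2 = 144,000 bytes/s.
Duration = 269,424,000 / 144,000 = 1,871 s.
1,871 s / 60 = 31.18 minutes.

31.18 minutes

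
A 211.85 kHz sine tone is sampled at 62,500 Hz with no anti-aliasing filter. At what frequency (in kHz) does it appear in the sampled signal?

24.35 kHz

Nyquist = 62,500/2 = 31,250 Hz; 211,850 Hz exceeds it.
Alias = |211,850 − 3×62,500| = |211,850 − 187,500| = 24,350 Hz = 24.35 kHz.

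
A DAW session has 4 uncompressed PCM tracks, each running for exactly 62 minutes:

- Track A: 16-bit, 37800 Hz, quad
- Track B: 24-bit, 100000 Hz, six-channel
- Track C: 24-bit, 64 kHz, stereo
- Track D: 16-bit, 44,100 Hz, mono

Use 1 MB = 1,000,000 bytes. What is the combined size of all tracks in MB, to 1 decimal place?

exactly 62 minutes = 3,720 s.
Track A: 37,800 × 3,720 × 2 × 4 = 1,124,928,000 bytes.
Track B: 100,000 × 3,720 × 3 × 6 = 6,696,000,000 bytes.
Track C: 64,000 × 3,720 × 3 × 2 = 1,428,480,000 bytes.
Track D: 44,100 × 3,720 × 2 × 1 = 328,104,000 bytes.
Total = 9,577,512,000 bytes = 9577.5 MB.

9577.5 MB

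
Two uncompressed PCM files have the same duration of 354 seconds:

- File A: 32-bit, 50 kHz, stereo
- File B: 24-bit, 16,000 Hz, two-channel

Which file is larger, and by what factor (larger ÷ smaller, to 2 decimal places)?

File A, by a factor of 4.17

File A: 50,000 × 4 × 2 = 400,000 bytes/s.
File B: 16,000 × 3 × 2 = 96,000 bytes/s.
File A is larger; ratio = 141,600,000 / 33,984,000 = 4.17.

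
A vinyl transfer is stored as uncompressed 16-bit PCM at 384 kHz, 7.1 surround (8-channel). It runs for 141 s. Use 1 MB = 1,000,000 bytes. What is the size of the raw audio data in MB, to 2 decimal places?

866.30 MB

Bytes = 384,000 samples/s × 141 s × 2 bytes/sample × 8 ch = 866,304,000 bytes.
866,304,000 / 1,000,000 = 866.30 MB.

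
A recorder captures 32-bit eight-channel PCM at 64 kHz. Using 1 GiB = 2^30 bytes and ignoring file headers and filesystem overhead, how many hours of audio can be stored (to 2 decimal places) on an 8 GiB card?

1.17 hours

Uncompressed byte rate = 64,000 × 4 × 8 = 2,048,000 bytes/s.
Capacity = 8 × 1,073,741,824 = 8,589,934,592 bytes.
8,589,934,592 / 2,048,000 ≈ 4194.3 s → 1.17 hours.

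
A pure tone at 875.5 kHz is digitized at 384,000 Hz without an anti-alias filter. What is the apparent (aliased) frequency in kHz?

107.5 kHz

Nyquist = 384,000/2 = 192,000 Hz; 875,500 Hz exceeds it.
Alias = |875,500 − 2×384,000| = |875,500 − 768,000| = 107,500 Hz = 107.5 kHz.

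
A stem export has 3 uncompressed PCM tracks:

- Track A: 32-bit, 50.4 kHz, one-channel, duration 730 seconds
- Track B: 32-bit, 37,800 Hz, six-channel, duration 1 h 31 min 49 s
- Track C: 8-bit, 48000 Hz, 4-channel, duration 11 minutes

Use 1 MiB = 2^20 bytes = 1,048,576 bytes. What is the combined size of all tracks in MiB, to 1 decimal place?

Track A: 50,400 × 730 × 4 × 1 = 147,168,000 bytes.
Track B: 1 h 31 min 49 s = 5,509 s; 37,800 × 5,509 × 4 × 6 = 4,997,764,800 bytes.
Track C: 11 minutes = 660 s; 48,000 × 660 × 1 × 4 = 126,720,000 bytes.
Total = 5,271,652,800 bytes = 5027.4 MiB.

5027.4 MiB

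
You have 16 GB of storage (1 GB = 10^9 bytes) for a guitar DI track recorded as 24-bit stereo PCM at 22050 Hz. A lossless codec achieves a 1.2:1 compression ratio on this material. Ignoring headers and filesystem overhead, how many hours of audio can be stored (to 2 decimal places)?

Uncompressed byte rate = 22,050 × 3 × 2 = 132,300 bytes/s.
After 1.2:1 compression, effective rate ≈ 110250 bytes/s.
Capacity = 16 × 1,000,000,000 = 16,000,000,000 bytes.
16,000,000,000 / effective rate ≈ 145124.72 s → 40.31 hours.

40.31 hours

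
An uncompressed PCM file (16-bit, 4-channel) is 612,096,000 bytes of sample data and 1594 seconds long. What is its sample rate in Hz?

Bytes = sample_rate × seconds × bytes_per_sample × channels.
sample_rate = 612,096,000 / (1,594 × 2 × 4) = 612,096,000 / 12,752 = 48,000 Hz.

48,000 Hz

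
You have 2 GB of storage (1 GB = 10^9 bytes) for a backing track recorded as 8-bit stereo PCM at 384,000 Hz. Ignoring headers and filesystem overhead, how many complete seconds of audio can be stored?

2,604 seconds

Uncompressed byte rate = 384,000 × 1 × 2 = 768,000 bytes/s.
Capacity = 2 × 1,000,000,000 = 2,000,000,000 bytes.
2,000,000,000 / 768,000 ≈ 2604.17 s → 2,604 seconds.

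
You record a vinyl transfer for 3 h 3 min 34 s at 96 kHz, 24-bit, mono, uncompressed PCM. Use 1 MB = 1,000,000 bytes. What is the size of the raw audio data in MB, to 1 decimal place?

Duration = 3 h 3 min 34 s = 11,014 s.
Bytes = 96,000 samples/s × 11,014 s × 3 bytes/sample × 1 ch = 3,172,032,000 bytes.
3,172,032,000 / 1,000,000 = 3172.0 MB.

3172.0 MB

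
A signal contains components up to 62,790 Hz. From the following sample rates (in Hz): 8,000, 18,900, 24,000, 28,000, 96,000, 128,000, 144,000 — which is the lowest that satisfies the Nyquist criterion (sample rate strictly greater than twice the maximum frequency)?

Need sample rate > 2 × 62,790 = 125,580 Hz.
Lowest listed rate above 125,580 Hz is 128,000 Hz.

128,000 Hz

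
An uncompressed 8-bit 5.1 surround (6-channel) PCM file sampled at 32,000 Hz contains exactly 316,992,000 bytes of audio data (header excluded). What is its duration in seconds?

1,651 seconds

Byte rate = 32,000 × 1 × 6 = 192,000 bytes/s.
Duration = 316,992,000 / 192,000 = 1,651 s.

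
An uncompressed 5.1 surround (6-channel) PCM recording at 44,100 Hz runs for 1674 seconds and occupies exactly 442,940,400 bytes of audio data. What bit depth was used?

8 bits

Bytes per sample = 442,940,400 / (44,100 × 1,674 × 6) = 442,940,400 / 442,940,400 = 1.
Bit depth = 1 × 8 = 8 bits.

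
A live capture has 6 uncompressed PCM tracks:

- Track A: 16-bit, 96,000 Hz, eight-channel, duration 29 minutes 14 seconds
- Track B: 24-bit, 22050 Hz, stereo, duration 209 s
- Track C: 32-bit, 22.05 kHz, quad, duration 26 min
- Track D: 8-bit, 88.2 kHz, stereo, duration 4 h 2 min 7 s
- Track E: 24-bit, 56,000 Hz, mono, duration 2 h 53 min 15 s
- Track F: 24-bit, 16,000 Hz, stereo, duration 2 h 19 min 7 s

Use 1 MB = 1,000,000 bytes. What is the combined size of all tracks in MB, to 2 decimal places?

Track A: 29 minutes 14 seconds = 1,754 s; 96,000 × 1,754 × 2 × 8 = 2,694,144,000 bytes.
Track B: 22,050 × 209 × 3 × 2 = 27,650,700 bytes.
Track C: 26 min = 1,560 s; 22,050 × 1,560 × 4 × 4 = 550,368,000 bytes.
Track D: 4 h 2 min 7 s = 14,527 s; 88,200 × 14,527 × 1 × 2 = 2,562,562,800 bytes.
Track E: 2 h 53 min 15 s = 10,395 s; 56,000 × 10,395 × 3 × 1 = 1,746,360,000 bytes.
Track F: 2 h 19 min 7 s = 8,347 s; 16,000 × 8,347 × 3 × 2 = 801,312,000 bytes.
Total = 8,382,397,500 bytes = 8382.40 MB.

8382.40 MB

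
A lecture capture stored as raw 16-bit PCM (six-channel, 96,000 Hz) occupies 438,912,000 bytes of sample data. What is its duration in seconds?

381 seconds

Byte rate = 96,000 × 2 × 6 = 1,152,000 bytes/s.
Duration = 438,912,000 / 1,152,000 = 381 s.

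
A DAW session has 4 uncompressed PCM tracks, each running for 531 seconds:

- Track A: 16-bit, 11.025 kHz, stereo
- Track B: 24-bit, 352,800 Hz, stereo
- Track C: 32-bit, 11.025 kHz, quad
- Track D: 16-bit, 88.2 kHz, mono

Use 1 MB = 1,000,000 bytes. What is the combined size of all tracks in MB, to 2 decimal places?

Track A: 11,025 × 531 × 2 × 2 = 23,417,100 bytes.
Track B: 352,800 × 531 × 3 × 2 = 1,124,020,800 bytes.
Track C: 11,025 × 531 × 4 × 4 = 93,668,400 bytes.
Track D: 88,200 × 531 × 2 × 1 = 93,668,400 bytes.
Total = 1,334,774,700 bytes = 1334.77 MB.

1334.77 MB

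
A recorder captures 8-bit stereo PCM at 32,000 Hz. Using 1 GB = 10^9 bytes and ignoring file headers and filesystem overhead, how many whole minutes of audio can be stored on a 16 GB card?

Uncompressed byte rate = 32,000 × 1 × 2 = 64,000 bytes/s.
Capacity = 16 × 1,000,000,000 = 16,000,000,000 bytes.
16,000,000,000 / 64,000 ≈ 250000 s → 4,166 minutes.

4,166 minutes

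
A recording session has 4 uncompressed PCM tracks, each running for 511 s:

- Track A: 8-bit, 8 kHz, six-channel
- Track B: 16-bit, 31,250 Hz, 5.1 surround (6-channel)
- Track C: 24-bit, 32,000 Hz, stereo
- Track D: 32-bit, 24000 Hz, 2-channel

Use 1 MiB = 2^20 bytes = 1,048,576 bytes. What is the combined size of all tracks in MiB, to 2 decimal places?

Track A: 8,000 × 511 × 1 × 6 = 24,528,000 bytes.
Track B: 31,250 × 511 × 2 × 6 = 191,625,000 bytes.
Track C: 32,000 × 511 × 3 × 2 = 98,112,000 bytes.
Track D: 24,000 × 511 × 4 × 2 = 98,112,000 bytes.
Total = 412,377,000 bytes = 393.27 MiB.

393.27 MiB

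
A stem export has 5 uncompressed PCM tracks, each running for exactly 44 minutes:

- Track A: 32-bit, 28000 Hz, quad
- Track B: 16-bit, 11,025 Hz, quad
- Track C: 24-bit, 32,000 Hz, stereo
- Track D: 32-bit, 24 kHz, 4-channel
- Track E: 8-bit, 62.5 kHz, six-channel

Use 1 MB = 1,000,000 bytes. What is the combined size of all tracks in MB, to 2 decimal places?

3926.21 MB

exactly 44 minutes = 2,640 s.
Track A: 28,000 × 2,640 × 4 × 4 = 1,182,720,000 bytes.
Track B: 11,025 × 2,640 × 2 × 4 = 232,848,000 bytes.
Track C: 32,000 × 2,640 × 3 × 2 = 506,880,000 bytes.
Track D: 24,000 × 2,640 × 4 × 4 = 1,013,760,000 bytes.
Track E: 62,500 × 2,640 × 1 × 6 = 990,000,000 bytes.
Total = 3,926,208,000 bytes = 3926.21 MB.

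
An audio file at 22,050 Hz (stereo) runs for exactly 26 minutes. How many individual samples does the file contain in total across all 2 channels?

exactly 26 minutes = 1,560 s.
22,050 × 1,560 s × 2 ch = 68,796,000 samples.

68,796,000 samples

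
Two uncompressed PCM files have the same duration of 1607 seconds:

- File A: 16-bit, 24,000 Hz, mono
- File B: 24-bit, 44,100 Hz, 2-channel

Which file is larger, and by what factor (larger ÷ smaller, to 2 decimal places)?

File A: 24,000 × 2 × 1 = 48,000 bytes/s.
File B: 44,100 × 3 × 2 = 264,600 bytes/s.
File B is larger; ratio = 425,212,200 / 77,136,000 = 5.51.

File B, by a factor of 5.51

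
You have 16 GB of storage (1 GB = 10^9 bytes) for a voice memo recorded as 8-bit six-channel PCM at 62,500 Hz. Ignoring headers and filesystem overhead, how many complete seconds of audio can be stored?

42,666 seconds

Uncompressed byte rate = 62,500 × 1 × 6 = 375,000 bytes/s.
Capacity = 16 × 1,000,000,000 = 16,000,000,000 bytes.
16,000,000,000 / 375,000 ≈ 42666.67 s → 42,666 seconds.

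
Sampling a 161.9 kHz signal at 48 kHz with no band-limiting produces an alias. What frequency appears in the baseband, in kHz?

Nyquist = 48,000/2 = 24,000 Hz; 161,900 Hz exceeds it.
Alias = |161,900 − 3×48,000| = |161,900 − 144,000| = 17,900 Hz = 17.9 kHz.

17.9 kHz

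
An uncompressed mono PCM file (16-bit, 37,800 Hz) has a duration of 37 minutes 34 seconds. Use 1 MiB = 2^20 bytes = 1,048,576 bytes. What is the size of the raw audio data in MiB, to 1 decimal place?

162.5 MiB

Duration = 37 minutes 34 seconds = 2,254 s.
Bytes = 37,800 samples/s × 2,254 s × 2 bytes/sample × 1 ch = 170,402,400 bytes.
170,402,400 / 1,048,576 = 162.5 MiB.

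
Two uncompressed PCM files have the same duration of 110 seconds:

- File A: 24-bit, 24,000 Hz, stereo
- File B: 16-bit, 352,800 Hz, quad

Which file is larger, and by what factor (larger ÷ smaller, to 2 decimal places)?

File B, by a factor of 19.60

File A: 24,000 × 3 × 2 = 144,000 bytes/s.
File B: 352,800 × 2 × 4 = 2,822,400 bytes/s.
File B is larger; ratio = 310,464,000 / 15,840,000 = 19.60.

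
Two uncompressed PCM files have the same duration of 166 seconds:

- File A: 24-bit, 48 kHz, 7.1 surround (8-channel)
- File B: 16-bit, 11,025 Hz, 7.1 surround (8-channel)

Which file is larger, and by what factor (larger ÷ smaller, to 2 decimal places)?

File A: 48,000 × 3 × 8 = 1,152,000 bytes/s.
File B: 11,025 × 2 × 8 = 176,400 bytes/s.
File A is larger; ratio = 191,232,000 / 29,282,400 = 6.53.

File A, by a factor of 6.53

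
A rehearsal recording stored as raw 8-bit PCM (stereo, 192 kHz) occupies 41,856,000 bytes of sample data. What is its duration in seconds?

Byte rate = 192,000 × 1 × 2 = 384,000 bytes/s.
Duration = 41,856,000 / 384,000 = 109 s.

109 seconds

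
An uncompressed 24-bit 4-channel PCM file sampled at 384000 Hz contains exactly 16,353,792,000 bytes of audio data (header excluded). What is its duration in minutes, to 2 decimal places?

Byte rate = 384,000 × 3 × 4 = 4,608,000 bytes/s.
Duration = 16,353,792,000 / 4,608,000 = 3,549 s.
3,549 s / 60 = 59.15 minutes.

59.15 minutes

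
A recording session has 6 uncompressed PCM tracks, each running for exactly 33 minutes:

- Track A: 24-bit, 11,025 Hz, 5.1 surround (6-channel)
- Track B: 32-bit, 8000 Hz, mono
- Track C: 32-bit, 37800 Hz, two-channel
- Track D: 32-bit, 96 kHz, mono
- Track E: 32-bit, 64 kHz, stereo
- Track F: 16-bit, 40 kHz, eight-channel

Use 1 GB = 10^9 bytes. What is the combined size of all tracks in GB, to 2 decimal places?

4.10 GB

exactly 33 minutes = 1,980 s.
Track A: 11,025 × 1,980 × 3 × 6 = 392,931,000 bytes.
Track B: 8,000 × 1,980 × 4 × 1 = 63,360,000 bytes.
Track C: 37,800 × 1,980 × 4 × 2 = 598,752,000 bytes.
Track D: 96,000 × 1,980 × 4 × 1 = 760,320,000 bytes.
Track E: 64,000 × 1,980 × 4 × 2 = 1,013,760,000 bytes.
Track F: 40,000 × 1,980 × 2 × 8 = 1,267,200,000 bytes.
Total = 4,096,323,000 bytes = 4.10 GB.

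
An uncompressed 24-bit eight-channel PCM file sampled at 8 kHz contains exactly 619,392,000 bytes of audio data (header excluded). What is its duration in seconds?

Byte rate = 8,000 × 3 × 8 = 192,000 bytes/s.
Duration = 619,392,000 / 192,000 = 3,226 s.

3,226 seconds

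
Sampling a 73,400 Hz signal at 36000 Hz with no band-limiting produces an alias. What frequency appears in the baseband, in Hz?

1,400 Hz

Nyquist = 36,000/2 = 18,000 Hz; 73,400 Hz exceeds it.
Alias = |73,400 − 2×36,000| = |73,400 − 72,000| = 1,400 Hz.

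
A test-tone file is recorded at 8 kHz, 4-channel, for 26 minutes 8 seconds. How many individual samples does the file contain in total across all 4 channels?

50,176,000 samples

26 minutes 8 seconds = 1,568 s.
8,000 × 1,568 s × 4 ch = 50,176,000 samples.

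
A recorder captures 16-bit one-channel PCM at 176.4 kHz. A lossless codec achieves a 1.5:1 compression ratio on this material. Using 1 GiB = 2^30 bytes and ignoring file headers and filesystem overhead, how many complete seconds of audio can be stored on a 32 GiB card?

146,087 seconds

Uncompressed byte rate = 176,400 × 2 × 1 = 352,800 bytes/s.
After 1.5:1 compression, effective rate ≈ 235200 bytes/s.
Capacity = 32 × 1,073,741,824 = 34,359,738,368 bytes.
34,359,738,368 / effective rate ≈ 146087.32 s → 146,087 seconds.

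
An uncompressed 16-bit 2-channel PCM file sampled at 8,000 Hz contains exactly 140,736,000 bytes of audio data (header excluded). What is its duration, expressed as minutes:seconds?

Byte rate = 8,000 × 2 × 2 = 32,000 bytes/s.
Duration = 140,736,000 / 32,000 = 4,398 s.
4,398 s = 73:18.

73:18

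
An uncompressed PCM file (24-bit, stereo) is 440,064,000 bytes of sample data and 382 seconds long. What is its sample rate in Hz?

Bytes = sample_rate × seconds × bytes_per_sample × channels.
sample_rate = 440,064,000 / (382 × 3 × 2) = 440,064,000 / 2,292 = 192,000 Hz.

192,000 Hz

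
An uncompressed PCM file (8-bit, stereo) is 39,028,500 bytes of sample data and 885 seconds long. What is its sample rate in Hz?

22,050 Hz

Bytes = sample_rate × seconds × bytes_per_sample × channels.
sample_rate = 39,028,500 / (885 × 1 × 2) = 39,028,500 / 1,770 = 22,050 Hz.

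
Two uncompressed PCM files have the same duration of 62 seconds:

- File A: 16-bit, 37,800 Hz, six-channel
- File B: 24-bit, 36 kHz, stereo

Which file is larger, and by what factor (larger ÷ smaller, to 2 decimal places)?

File A, by a factor of 2.10

File A: 37,800 × 2 × 6 = 453,600 bytes/s.
File B: 36,000 × 3 × 2 = 216,000 bytes/s.
File A is larger; ratio = 28,123,200 / 13,392,000 = 2.10.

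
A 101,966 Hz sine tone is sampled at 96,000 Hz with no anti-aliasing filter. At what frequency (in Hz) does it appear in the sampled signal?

5,966 Hz

Nyquist = 96,000/2 = 48,000 Hz; 101,966 Hz exceeds it.
Alias = |101,966 − 1×96,000| = |101,966 − 96,000| = 5,966 Hz.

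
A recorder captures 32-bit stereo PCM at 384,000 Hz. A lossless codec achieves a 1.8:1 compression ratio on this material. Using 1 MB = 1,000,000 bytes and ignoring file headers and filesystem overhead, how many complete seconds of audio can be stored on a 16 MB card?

Uncompressed byte rate = 384,000 × 4 × 2 = 3,072,000 bytes/s.
After 1.8:1 compression, effective rate ≈ 1706666.67 bytes/s.
Capacity = 16 × 1,000,000 = 16,000,000 bytes.
16,000,000 / effective rate ≈ 9.38 s → 9 seconds.

9 seconds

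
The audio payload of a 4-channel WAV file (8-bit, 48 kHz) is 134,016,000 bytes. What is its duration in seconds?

Byte rate = 48,000 × 1 × 4 = 192,000 bytes/s.
Duration = 134,016,000 / 192,000 = 698 s.

698 seconds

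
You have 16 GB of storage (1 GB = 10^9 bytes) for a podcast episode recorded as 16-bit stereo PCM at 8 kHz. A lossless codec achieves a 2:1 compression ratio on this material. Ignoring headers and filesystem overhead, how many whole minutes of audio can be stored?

Uncompressed byte rate = 8,000 × 2 × 2 = 32,000 bytes/s.
After 2:1 compression, effective rate ≈ 16000 bytes/s.
Capacity = 16 × 1,000,000,000 = 16,000,000,000 bytes.
16,000,000,000 / effective rate ≈ 1000000 s → 16,666 minutes.

16,666 minutes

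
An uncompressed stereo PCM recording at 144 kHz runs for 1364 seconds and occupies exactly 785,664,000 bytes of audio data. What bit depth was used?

16 bits

Bytes per sample = 785,664,000 / (144,000 × 1,364 × 2) = 785,664,000 / 392,832,000 = 2.
Bit depth = 2 × 8 = 16 bits.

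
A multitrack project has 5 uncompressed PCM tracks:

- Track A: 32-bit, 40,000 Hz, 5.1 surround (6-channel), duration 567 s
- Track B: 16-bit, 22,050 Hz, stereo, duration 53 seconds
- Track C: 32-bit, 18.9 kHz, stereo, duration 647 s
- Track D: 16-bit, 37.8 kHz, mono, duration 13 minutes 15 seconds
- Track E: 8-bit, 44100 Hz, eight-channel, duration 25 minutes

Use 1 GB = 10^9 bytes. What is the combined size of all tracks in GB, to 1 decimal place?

1.2 GB

Track A: 40,000 × 567 × 4 × 6 = 544,320,000 bytes.
Track B: 22,050 × 53 × 2 × 2 = 4,674,600 bytes.
Track C: 18,900 × 647 × 4 × 2 = 97,826,400 bytes.
Track D: 13 minutes 15 seconds = 795 s; 37,800 × 795 × 2 × 1 = 60,102,000 bytes.
Track E: 25 minutes = 1,500 s; 44,100 × 1,500 × 1 × 8 = 529,200,000 bytes.
Total = 1,236,123,000 bytes = 1.2 GB.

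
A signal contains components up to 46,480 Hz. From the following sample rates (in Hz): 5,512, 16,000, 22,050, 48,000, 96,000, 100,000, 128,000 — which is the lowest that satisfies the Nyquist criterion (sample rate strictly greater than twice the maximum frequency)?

Need sample rate > 2 × 46,480 = 92,960 Hz.
Lowest listed rate above 92,960 Hz is 96,000 Hz.

96,000 Hz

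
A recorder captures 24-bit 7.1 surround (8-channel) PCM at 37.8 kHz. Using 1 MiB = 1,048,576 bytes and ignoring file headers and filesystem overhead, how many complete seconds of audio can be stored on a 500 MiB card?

577 seconds

Uncompressed byte rate = 37,800 × 3 × 8 = 907,200 bytes/s.
Capacity = 500 × 1,048,576 = 524,288,000 bytes.
524,288,000 / 907,200 ≈ 577.92 s → 577 seconds.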